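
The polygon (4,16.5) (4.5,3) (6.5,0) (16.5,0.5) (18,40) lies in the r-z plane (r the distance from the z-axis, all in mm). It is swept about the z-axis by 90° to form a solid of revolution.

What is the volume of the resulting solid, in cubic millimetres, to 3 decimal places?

Profile (r,z), 5 vertices: (4,16.5) (4.5,3) (6.5,0) (16.5,0.5) (18,40)
edge 0: (4,16.5)→(4.5,3)  cross = 4·3 − 4.5·16.5 = -62.2500; (r_i+r_j)·cross = 8.5·-62.2500 = -529.1250
edge 1: (4.5,3)→(6.5,0)  cross = 4.5·0 − 6.5·3 = -19.5000; (r_i+r_j)·cross = 11·-19.5000 = -214.5000
edge 2: (6.5,0)→(16.5,0.5)  cross = 6.5·0.5 − 16.5·0 = 3.2500; (r_i+r_j)·cross = 23·3.2500 = 74.7500
edge 3: (16.5,0.5)→(18,40)  cross = 16.5·40 − 18·0.5 = 651.0000; (r_i+r_j)·cross = 34.5·651.0000 = 22459.5000
edge 4: (18,40)→(4,16.5)  cross = 18·16.5 − 4·40 = 137.0000; (r_i+r_j)·cross = 22·137.0000 = 3014.0000
Σcross = 709.5000 → A = |Σcross|/2 = 354.7500 mm²
Σ(r_i+r_j)·cross = 24804.6250 → first moment M = |Σ|/6 = 4134.1042
R_c = M/A = 4134.1042/354.7500 = 11.6536 mm
θ = 90° = 1.570796 rad
V = θ·R_c·A = 1.570796·11.6536·354.7500 = 6493.836 mm³

Volume = 6493.836 mm³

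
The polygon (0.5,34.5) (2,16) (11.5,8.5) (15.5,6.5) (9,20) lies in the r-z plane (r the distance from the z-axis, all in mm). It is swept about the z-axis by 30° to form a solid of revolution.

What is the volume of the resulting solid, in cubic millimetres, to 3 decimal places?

Profile (r,z), 5 vertices: (0.5,34.5) (2,16) (11.5,8.5) (15.5,6.5) (9,20)
edge 0: (0.5,34.5)→(2,16)  cross = 0.5·16 − 2·34.5 = -61.0000; (r_i+r_j)·cross = 2.5·-61.0000 = -152.5000
edge 1: (2,16)→(11.5,8.5)  cross = 2·8.5 − 11.5·16 = -167.0000; (r_i+r_j)·cross = 13.5·-167.0000 = -2254.5000
edge 2: (11.5,8.5)→(15.5,6.5)  cross = 11.5·6.5 − 15.5·8.5 = -57.0000; (r_i+r_j)·cross = 27·-57.0000 = -1539.0000
edge 3: (15.5,6.5)→(9,20)  cross = 15.5·20 − 9·6.5 = 251.5000; (r_i+r_j)·cross = 24.5·251.5000 = 6161.7500
edge 4: (9,20)→(0.5,34.5)  cross = 9·34.5 − 0.5·20 = 300.5000; (r_i+r_j)·cross = 9.5·300.5000 = 2854.7500
Σcross = 267.0000 → A = |Σcross|/2 = 133.5000 mm²
Σ(r_i+r_j)·cross = 5070.5000 → first moment M = |Σ|/6 = 845.0833
R_c = M/A = 845.0833/133.5000 = 6.3302 mm
θ = 30° = 0.523599 rad
V = θ·R_c·A = 0.523599·6.3302·133.5000 = 442.485 mm³

Volume = 442.485 mm³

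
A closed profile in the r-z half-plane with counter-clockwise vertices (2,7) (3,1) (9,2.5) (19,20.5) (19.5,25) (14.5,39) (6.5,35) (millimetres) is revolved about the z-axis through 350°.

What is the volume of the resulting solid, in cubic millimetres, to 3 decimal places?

Volume = 25735.625 mm³

Profile (r,z), 7 vertices: (2,7) (3,1) (9,2.5) (19,20.5) (19.5,25) (14.5,39) (6.5,35)
edge 0: (2,7)→(3,1)  cross = 2·1 − 3·7 = -19.0000; (r_i+r_j)·cross = 5·-19.0000 = -95.0000
edge 1: (3,1)→(9,2.5)  cross = 3·2.5 − 9·1 = -1.5000; (r_i+r_j)·cross = 12·-1.5000 = -18.0000
edge 2: (9,2.5)→(19,20.5)  cross = 9·20.5 − 19·2.5 = 137.0000; (r_i+r_j)·cross = 28·137.0000 = 3836.0000
edge 3: (19,20.5)→(19.5,25)  cross = 19·25 − 19.5·20.5 = 75.2500; (r_i+r_j)·cross = 38.5·75.2500 = 2897.1250
edge 4: (19.5,25)→(14.5,39)  cross = 19.5·39 − 14.5·25 = 398.0000; (r_i+r_j)·cross = 34·398.0000 = 13532.0000
edge 5: (14.5,39)→(6.5,35)  cross = 14.5·35 − 6.5·39 = 254.0000; (r_i+r_j)·cross = 21·254.0000 = 5334.0000
edge 6: (6.5,35)→(2,7)  cross = 6.5·7 − 2·35 = -24.5000; (r_i+r_j)·cross = 8.5·-24.5000 = -208.2500
Σcross = 819.2500 → A = |Σcross|/2 = 409.6250 mm²
Σ(r_i+r_j)·cross = 25277.8750 → first moment M = |Σ|/6 = 4212.9792
R_c = M/A = 4212.9792/409.6250 = 10.2850 mm
θ = 350° = 6.108652 rad
V = θ·R_c·A = 6.108652·10.2850·409.6250 = 25735.625 mm³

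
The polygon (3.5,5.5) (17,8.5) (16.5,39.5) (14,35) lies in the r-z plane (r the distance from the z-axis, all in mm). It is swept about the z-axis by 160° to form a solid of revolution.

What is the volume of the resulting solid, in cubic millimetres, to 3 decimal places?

Profile (r,z), 4 vertices: (3.5,5.5) (17,8.5) (16.5,39.5) (14,35)
edge 0: (3.5,5.5)→(17,8.5)  cross = 3.5·8.5 − 17·5.5 = -63.7500; (r_i+r_j)·cross = 20.5·-63.7500 = -1306.8750
edge 1: (17,8.5)→(16.5,39.5)  cross = 17·39.5 − 16.5·8.5 = 531.2500; (r_i+r_j)·cross = 33.5·531.2500 = 17796.8750
edge 2: (16.5,39.5)→(14,35)  cross = 16.5·35 − 14·39.5 = 24.5000; (r_i+r_j)·cross = 30.5·24.5000 = 747.2500
edge 3: (14,35)→(3.5,5.5)  cross = 14·5.5 − 3.5·35 = -45.5000; (r_i+r_j)·cross = 17.5·-45.5000 = -796.2500
Σcross = 446.5000 → A = |Σcross|/2 = 223.2500 mm²
Σ(r_i+r_j)·cross = 16441.0000 → first moment M = |Σ|/6 = 2740.1667
R_c = M/A = 2740.1667/223.2500 = 12.2740 mm
θ = 160° = 2.792527 rad
V = θ·R_c·A = 2.792527·12.2740·223.2500 = 7651.989 mm³

Volume = 7651.989 mm³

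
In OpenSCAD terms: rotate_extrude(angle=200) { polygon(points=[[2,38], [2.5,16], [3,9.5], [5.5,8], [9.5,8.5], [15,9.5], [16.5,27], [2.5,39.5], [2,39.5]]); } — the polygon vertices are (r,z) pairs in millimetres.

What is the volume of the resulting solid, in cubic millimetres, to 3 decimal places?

Volume = 9883.872 mm³

Profile (r,z), 9 vertices: (2,38) (2.5,16) (3,9.5) (5.5,8) (9.5,8.5) (15,9.5) (16.5,27) (2.5,39.5) (2,39.5)
edge 0: (2,38)→(2.5,16)  cross = 2·16 − 2.5·38 = -63.0000; (r_i+r_j)·cross = 4.5·-63.0000 = -283.5000
edge 1: (2.5,16)→(3,9.5)  cross = 2.5·9.5 − 3·16 = -24.2500; (r_i+r_j)·cross = 5.5·-24.2500 = -133.3750
edge 2: (3,9.5)→(5.5,8)  cross = 3·8 − 5.5·9.5 = -28.2500; (r_i+r_j)·cross = 8.5·-28.2500 = -240.1250
edge 3: (5.5,8)→(9.5,8.5)  cross = 5.5·8.5 − 9.5·8 = -29.2500; (r_i+r_j)·cross = 15·-29.2500 = -438.7500
edge 4: (9.5,8.5)→(15,9.5)  cross = 9.5·9.5 − 15·8.5 = -37.2500; (r_i+r_j)·cross = 24.5·-37.2500 = -912.6250
edge 5: (15,9.5)→(16.5,27)  cross = 15·27 − 16.5·9.5 = 248.2500; (r_i+r_j)·cross = 31.5·248.2500 = 7819.8750
edge 6: (16.5,27)→(2.5,39.5)  cross = 16.5·39.5 − 2.5·27 = 584.2500; (r_i+r_j)·cross = 19·584.2500 = 11100.7500
edge 7: (2.5,39.5)→(2,39.5)  cross = 2.5·39.5 − 2·39.5 = 19.7500; (r_i+r_j)·cross = 4.5·19.7500 = 88.8750
edge 8: (2,39.5)→(2,38)  cross = 2·38 − 2·39.5 = -3.0000; (r_i+r_j)·cross = 4·-3.0000 = -12.0000
Σcross = 667.2500 → A = |Σcross|/2 = 333.6250 mm²
Σ(r_i+r_j)·cross = 16989.1250 → first moment M = |Σ|/6 = 2831.5208
R_c = M/A = 2831.5208/333.6250 = 8.4871 mm
θ = 200° = 3.490659 rad
V = θ·R_c·A = 3.490659·8.4871·333.6250 = 9883.872 mm³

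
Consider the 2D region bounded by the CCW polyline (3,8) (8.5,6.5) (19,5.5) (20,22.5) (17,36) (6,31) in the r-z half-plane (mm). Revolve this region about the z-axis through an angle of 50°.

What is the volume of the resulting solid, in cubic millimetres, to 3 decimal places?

Volume = 4210.552 mm³

Profile (r,z), 6 vertices: (3,8) (8.5,6.5) (19,5.5) (20,22.5) (17,36) (6,31)
edge 0: (3,8)→(8.5,6.5)  cross = 3·6.5 − 8.5·8 = -48.5000; (r_i+r_j)·cross = 11.5·-48.5000 = -557.7500
edge 1: (8.5,6.5)→(19,5.5)  cross = 8.5·5.5 − 19·6.5 = -76.7500; (r_i+r_j)·cross = 27.5·-76.7500 = -2110.6250
edge 2: (19,5.5)→(20,22.5)  cross = 19·22.5 − 20·5.5 = 317.5000; (r_i+r_j)·cross = 39·317.5000 = 12382.5000
edge 3: (20,22.5)→(17,36)  cross = 20·36 − 17·22.5 = 337.5000; (r_i+r_j)·cross = 37·337.5000 = 12487.5000
edge 4: (17,36)→(6,31)  cross = 17·31 − 6·36 = 311.0000; (r_i+r_j)·cross = 23·311.0000 = 7153.0000
edge 5: (6,31)→(3,8)  cross = 6·8 − 3·31 = -45.0000; (r_i+r_j)·cross = 9·-45.0000 = -405.0000
Σcross = 795.7500 → A = |Σcross|/2 = 397.8750 mm²
Σ(r_i+r_j)·cross = 28949.6250 → first moment M = |Σ|/6 = 4824.9375
R_c = M/A = 4824.9375/397.8750 = 12.1268 mm
θ = 50° = 0.872665 rad
V = θ·R_c·A = 0.872665·12.1268·397.8750 = 4210.552 mm³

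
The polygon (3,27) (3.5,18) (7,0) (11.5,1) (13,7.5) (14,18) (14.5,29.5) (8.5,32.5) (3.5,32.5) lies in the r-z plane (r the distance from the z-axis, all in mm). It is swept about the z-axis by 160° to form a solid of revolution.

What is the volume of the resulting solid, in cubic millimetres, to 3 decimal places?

Volume = 7053.399 mm³

Profile (r,z), 9 vertices: (3,27) (3.5,18) (7,0) (11.5,1) (13,7.5) (14,18) (14.5,29.5) (8.5,32.5) (3.5,32.5)
edge 0: (3,27)→(3.5,18)  cross = 3·18 − 3.5·27 = -40.5000; (r_i+r_j)·cross = 6.5·-40.5000 = -263.2500
edge 1: (3.5,18)→(7,0)  cross = 3.5·0 − 7·18 = -126.0000; (r_i+r_j)·cross = 10.5·-126.0000 = -1323.0000
edge 2: (7,0)→(11.5,1)  cross = 7·1 − 11.5·0 = 7.0000; (r_i+r_j)·cross = 18.5·7.0000 = 129.5000
edge 3: (11.5,1)→(13,7.5)  cross = 11.5·7.5 − 13·1 = 73.2500; (r_i+r_j)·cross = 24.5·73.2500 = 1794.6250
edge 4: (13,7.5)→(14,18)  cross = 13·18 − 14·7.5 = 129.0000; (r_i+r_j)·cross = 27·129.0000 = 3483.0000
edge 5: (14,18)→(14.5,29.5)  cross = 14·29.5 − 14.5·18 = 152.0000; (r_i+r_j)·cross = 28.5·152.0000 = 4332.0000
edge 6: (14.5,29.5)→(8.5,32.5)  cross = 14.5·32.5 − 8.5·29.5 = 220.5000; (r_i+r_j)·cross = 23·220.5000 = 5071.5000
edge 7: (8.5,32.5)→(3.5,32.5)  cross = 8.5·32.5 − 3.5·32.5 = 162.5000; (r_i+r_j)·cross = 12·162.5000 = 1950.0000
edge 8: (3.5,32.5)→(3,27)  cross = 3.5·27 − 3·32.5 = -3.0000; (r_i+r_j)·cross = 6.5·-3.0000 = -19.5000
Σcross = 574.7500 → A = |Σcross|/2 = 287.3750 mm²
Σ(r_i+r_j)·cross = 15154.8750 → first moment M = |Σ|/6 = 2525.8125
R_c = M/A = 2525.8125/287.3750 = 8.7893 mm
θ = 160° = 2.792527 rad
V = θ·R_c·A = 2.792527·8.7893·287.3750 = 7053.399 mm³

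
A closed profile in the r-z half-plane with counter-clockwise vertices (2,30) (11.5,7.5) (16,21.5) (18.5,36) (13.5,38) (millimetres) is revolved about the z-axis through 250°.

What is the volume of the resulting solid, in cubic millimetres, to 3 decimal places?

Profile (r,z), 5 vertices: (2,30) (11.5,7.5) (16,21.5) (18.5,36) (13.5,38)
edge 0: (2,30)→(11.5,7.5)  cross = 2·7.5 − 11.5·30 = -330.0000; (r_i+r_j)·cross = 13.5·-330.0000 = -4455.0000
edge 1: (11.5,7.5)→(16,21.5)  cross = 11.5·21.5 − 16·7.5 = 127.2500; (r_i+r_j)·cross = 27.5·127.2500 = 3499.3750
edge 2: (16,21.5)→(18.5,36)  cross = 16·36 − 18.5·21.5 = 178.2500; (r_i+r_j)·cross = 34.5·178.2500 = 6149.6250
edge 3: (18.5,36)→(13.5,38)  cross = 18.5·38 − 13.5·36 = 217.0000; (r_i+r_j)·cross = 32·217.0000 = 6944.0000
edge 4: (13.5,38)→(2,30)  cross = 13.5·30 − 2·38 = 329.0000; (r_i+r_j)·cross = 15.5·329.0000 = 5099.5000
Σcross = 521.5000 → A = |Σcross|/2 = 260.7500 mm²
Σ(r_i+r_j)·cross = 17237.5000 → first moment M = |Σ|/6 = 2872.9167
R_c = M/A = 2872.9167/260.7500 = 11.0179 mm
θ = 250° = 4.363323 rad
V = θ·R_c·A = 4.363323·11.0179·260.7500 = 12535.464 mm³

Volume = 12535.464 mm³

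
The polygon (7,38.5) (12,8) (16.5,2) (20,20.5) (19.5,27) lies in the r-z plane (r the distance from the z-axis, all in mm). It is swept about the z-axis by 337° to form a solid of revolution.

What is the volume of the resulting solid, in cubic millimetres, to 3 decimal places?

Volume = 20115.985 mm³

Profile (r,z), 5 vertices: (7,38.5) (12,8) (16.5,2) (20,20.5) (19.5,27)
edge 0: (7,38.5)→(12,8)  cross = 7·8 − 12·38.5 = -406.0000; (r_i+r_j)·cross = 19·-406.0000 = -7714.0000
edge 1: (12,8)→(16.5,2)  cross = 12·2 − 16.5·8 = -108.0000; (r_i+r_j)·cross = 28.5·-108.0000 = -3078.0000
edge 2: (16.5,2)→(20,20.5)  cross = 16.5·20.5 − 20·2 = 298.2500; (r_i+r_j)·cross = 36.5·298.2500 = 10886.1250
edge 3: (20,20.5)→(19.5,27)  cross = 20·27 − 19.5·20.5 = 140.2500; (r_i+r_j)·cross = 39.5·140.2500 = 5539.8750
edge 4: (19.5,27)→(7,38.5)  cross = 19.5·38.5 − 7·27 = 561.7500; (r_i+r_j)·cross = 26.5·561.7500 = 14886.3750
Σcross = 486.2500 → A = |Σcross|/2 = 243.1250 mm²
Σ(r_i+r_j)·cross = 20520.3750 → first moment M = |Σ|/6 = 3420.0625
R_c = M/A = 3420.0625/243.1250 = 14.0671 mm
θ = 337° = 5.881760 rad
V = θ·R_c·A = 5.881760·14.0671·243.1250 = 20115.985 mm³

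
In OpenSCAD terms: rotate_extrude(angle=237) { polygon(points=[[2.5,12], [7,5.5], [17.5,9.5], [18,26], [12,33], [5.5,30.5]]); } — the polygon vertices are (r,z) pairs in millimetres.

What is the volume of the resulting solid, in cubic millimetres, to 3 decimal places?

Profile (r,z), 6 vertices: (2.5,12) (7,5.5) (17.5,9.5) (18,26) (12,33) (5.5,30.5)
edge 0: (2.5,12)→(7,5.5)  cross = 2.5·5.5 − 7·12 = -70.2500; (r_i+r_j)·cross = 9.5·-70.2500 = -667.3750
edge 1: (7,5.5)→(17.5,9.5)  cross = 7·9.5 − 17.5·5.5 = -29.7500; (r_i+r_j)·cross = 24.5·-29.7500 = -728.8750
edge 2: (17.5,9.5)→(18,26)  cross = 17.5·26 − 18·9.5 = 284.0000; (r_i+r_j)·cross = 35.5·284.0000 = 10082.0000
edge 3: (18,26)→(12,33)  cross = 18·33 − 12·26 = 282.0000; (r_i+r_j)·cross = 30·282.0000 = 8460.0000
edge 4: (12,33)→(5.5,30.5)  cross = 12·30.5 − 5.5·33 = 184.5000; (r_i+r_j)·cross = 17.5·184.5000 = 3228.7500
edge 5: (5.5,30.5)→(2.5,12)  cross = 5.5·12 − 2.5·30.5 = -10.2500; (r_i+r_j)·cross = 8·-10.2500 = -82.0000
Σcross = 640.2500 → A = |Σcross|/2 = 320.1250 mm²
Σ(r_i+r_j)·cross = 20292.5000 → first moment M = |Σ|/6 = 3382.0833
R_c = M/A = 3382.0833/320.1250 = 10.5649 mm
θ = 237° = 4.136430 rad
V = θ·R_c·A = 4.136430·10.5649·320.1250 = 13989.752 mm³

Volume = 13989.752 mm³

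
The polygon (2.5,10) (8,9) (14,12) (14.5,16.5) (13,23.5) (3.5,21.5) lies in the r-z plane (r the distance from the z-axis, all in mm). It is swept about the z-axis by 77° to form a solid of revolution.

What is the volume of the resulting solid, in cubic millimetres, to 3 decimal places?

Volume = 1562.232 mm³

Profile (r,z), 6 vertices: (2.5,10) (8,9) (14,12) (14.5,16.5) (13,23.5) (3.5,21.5)
edge 0: (2.5,10)→(8,9)  cross = 2.5·9 − 8·10 = -57.5000; (r_i+r_j)·cross = 10.5·-57.5000 = -603.7500
edge 1: (8,9)→(14,12)  cross = 8·12 − 14·9 = -30.0000; (r_i+r_j)·cross = 22·-30.0000 = -660.0000
edge 2: (14,12)→(14.5,16.5)  cross = 14·16.5 − 14.5·12 = 57.0000; (r_i+r_j)·cross = 28.5·57.0000 = 1624.5000
edge 3: (14.5,16.5)→(13,23.5)  cross = 14.5·23.5 − 13·16.5 = 126.2500; (r_i+r_j)·cross = 27.5·126.2500 = 3471.8750
edge 4: (13,23.5)→(3.5,21.5)  cross = 13·21.5 − 3.5·23.5 = 197.2500; (r_i+r_j)·cross = 16.5·197.2500 = 3254.6250
edge 5: (3.5,21.5)→(2.5,10)  cross = 3.5·10 − 2.5·21.5 = -18.7500; (r_i+r_j)·cross = 6·-18.7500 = -112.5000
Σcross = 274.2500 → A = |Σcross|/2 = 137.1250 mm²
Σ(r_i+r_j)·cross = 6974.7500 → first moment M = |Σ|/6 = 1162.4583
R_c = M/A = 1162.4583/137.1250 = 8.4774 mm
θ = 77° = 1.343904 rad
V = θ·R_c·A = 1.343904·8.4774·137.1250 = 1562.232 mm³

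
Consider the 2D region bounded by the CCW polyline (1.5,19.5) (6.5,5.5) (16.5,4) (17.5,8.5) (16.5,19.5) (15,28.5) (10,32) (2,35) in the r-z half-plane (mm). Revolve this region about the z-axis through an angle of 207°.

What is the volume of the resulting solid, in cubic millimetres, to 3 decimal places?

Volume = 12430.624 mm³

Profile (r,z), 8 vertices: (1.5,19.5) (6.5,5.5) (16.5,4) (17.5,8.5) (16.5,19.5) (15,28.5) (10,32) (2,35)
edge 0: (1.5,19.5)→(6.5,5.5)  cross = 1.5·5.5 − 6.5·19.5 = -118.5000; (r_i+r_j)·cross = 8·-118.5000 = -948.0000
edge 1: (6.5,5.5)→(16.5,4)  cross = 6.5·4 − 16.5·5.5 = -64.7500; (r_i+r_j)·cross = 23·-64.7500 = -1489.2500
edge 2: (16.5,4)→(17.5,8.5)  cross = 16.5·8.5 − 17.5·4 = 70.2500; (r_i+r_j)·cross = 34·70.2500 = 2388.5000
edge 3: (17.5,8.5)→(16.5,19.5)  cross = 17.5·19.5 − 16.5·8.5 = 201.0000; (r_i+r_j)·cross = 34·201.0000 = 6834.0000
edge 4: (16.5,19.5)→(15,28.5)  cross = 16.5·28.5 − 15·19.5 = 177.7500; (r_i+r_j)·cross = 31.5·177.7500 = 5599.1250
edge 5: (15,28.5)→(10,32)  cross = 15·32 − 10·28.5 = 195.0000; (r_i+r_j)·cross = 25·195.0000 = 4875.0000
edge 6: (10,32)→(2,35)  cross = 10·35 − 2·32 = 286.0000; (r_i+r_j)·cross = 12·286.0000 = 3432.0000
edge 7: (2,35)→(1.5,19.5)  cross = 2·19.5 − 1.5·35 = -13.5000; (r_i+r_j)·cross = 3.5·-13.5000 = -47.2500
Σcross = 733.2500 → A = |Σcross|/2 = 366.6250 mm²
Σ(r_i+r_j)·cross = 20644.1250 → first moment M = |Σ|/6 = 3440.6875
R_c = M/A = 3440.6875/366.6250 = 9.3848 mm
θ = 207° = 3.612832 rad
V = θ·R_c·A = 3.612832·9.3848·366.6250 = 12430.624 mm³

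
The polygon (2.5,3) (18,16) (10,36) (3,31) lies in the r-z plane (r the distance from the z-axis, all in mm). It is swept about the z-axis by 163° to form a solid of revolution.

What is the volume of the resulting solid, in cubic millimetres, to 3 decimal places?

Volume = 7409.152 mm³

Profile (r,z), 4 vertices: (2.5,3) (18,16) (10,36) (3,31)
edge 0: (2.5,3)→(18,16)  cross = 2.5·16 − 18·3 = -14.0000; (r_i+r_j)·cross = 20.5·-14.0000 = -287.0000
edge 1: (18,16)→(10,36)  cross = 18·36 − 10·16 = 488.0000; (r_i+r_j)·cross = 28·488.0000 = 13664.0000
edge 2: (10,36)→(3,31)  cross = 10·31 − 3·36 = 202.0000; (r_i+r_j)·cross = 13·202.0000 = 2626.0000
edge 3: (3,31)→(2.5,3)  cross = 3·3 − 2.5·31 = -68.5000; (r_i+r_j)·cross = 5.5·-68.5000 = -376.7500
Σcross = 607.5000 → A = |Σcross|/2 = 303.7500 mm²
Σ(r_i+r_j)·cross = 15626.2500 → first moment M = |Σ|/6 = 2604.3750
R_c = M/A = 2604.3750/303.7500 = 8.5741 mm
θ = 163° = 2.844887 rad
V = θ·R_c·A = 2.844887·8.5741·303.7500 = 7409.152 mm³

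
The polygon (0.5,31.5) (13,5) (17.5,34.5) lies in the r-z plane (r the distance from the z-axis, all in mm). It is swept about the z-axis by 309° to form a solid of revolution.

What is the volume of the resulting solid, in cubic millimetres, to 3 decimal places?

Profile (r,z), 3 vertices: (0.5,31.5) (13,5) (17.5,34.5)
edge 0: (0.5,31.5)→(13,5)  cross = 0.5·5 − 13·31.5 = -407.0000; (r_i+r_j)·cross = 13.5·-407.0000 = -5494.5000
edge 1: (13,5)→(17.5,34.5)  cross = 13·34.5 − 17.5·5 = 361.0000; (r_i+r_j)·cross = 30.5·361.0000 = 11010.5000
edge 2: (17.5,34.5)→(0.5,31.5)  cross = 17.5·31.5 − 0.5·34.5 = 534.0000; (r_i+r_j)·cross = 18·534.0000 = 9612.0000
Σcross = 488.0000 → A = |Σcross|/2 = 244.0000 mm²
Σ(r_i+r_j)·cross = 15128.0000 → first moment M = |Σ|/6 = 2521.3333
R_c = M/A = 2521.3333/244.0000 = 10.3333 mm
θ = 309° = 5.393067 rad
V = θ·R_c·A = 5.393067·10.3333·244.0000 = 13597.721 mm³

Volume = 13597.721 mm³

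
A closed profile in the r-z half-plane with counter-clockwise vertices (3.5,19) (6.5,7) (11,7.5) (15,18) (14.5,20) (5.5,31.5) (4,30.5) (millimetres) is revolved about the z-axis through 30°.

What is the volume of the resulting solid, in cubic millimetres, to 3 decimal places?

Profile (r,z), 7 vertices: (3.5,19) (6.5,7) (11,7.5) (15,18) (14.5,20) (5.5,31.5) (4,30.5)
edge 0: (3.5,19)→(6.5,7)  cross = 3.5·7 − 6.5·19 = -99.0000; (r_i+r_j)·cross = 10·-99.0000 = -990.0000
edge 1: (6.5,7)→(11,7.5)  cross = 6.5·7.5 − 11·7 = -28.2500; (r_i+r_j)·cross = 17.5·-28.2500 = -494.3750
edge 2: (11,7.5)→(15,18)  cross = 11·18 − 15·7.5 = 85.5000; (r_i+r_j)·cross = 26·85.5000 = 2223.0000
edge 3: (15,18)→(14.5,20)  cross = 15·20 − 14.5·18 = 39.0000; (r_i+r_j)·cross = 29.5·39.0000 = 1150.5000
edge 4: (14.5,20)→(5.5,31.5)  cross = 14.5·31.5 − 5.5·20 = 346.7500; (r_i+r_j)·cross = 20·346.7500 = 6935.0000
edge 5: (5.5,31.5)→(4,30.5)  cross = 5.5·30.5 − 4·31.5 = 41.7500; (r_i+r_j)·cross = 9.5·41.7500 = 396.6250
edge 6: (4,30.5)→(3.5,19)  cross = 4·19 − 3.5·30.5 = -30.7500; (r_i+r_j)·cross = 7.5·-30.7500 = -230.6250
Σcross = 355.0000 → A = |Σcross|/2 = 177.5000 mm²
Σ(r_i+r_j)·cross = 8990.1250 → first moment M = |Σ|/6 = 1498.3542
R_c = M/A = 1498.3542/177.5000 = 8.4414 mm
θ = 30° = 0.523599 rad
V = θ·R_c·A = 0.523599·8.4414·177.5000 = 784.536 mm³

Volume = 784.536 mm³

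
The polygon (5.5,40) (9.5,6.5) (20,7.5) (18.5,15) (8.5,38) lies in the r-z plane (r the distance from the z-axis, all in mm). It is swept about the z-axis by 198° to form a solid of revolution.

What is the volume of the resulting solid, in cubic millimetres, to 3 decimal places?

Profile (r,z), 5 vertices: (5.5,40) (9.5,6.5) (20,7.5) (18.5,15) (8.5,38)
edge 0: (5.5,40)→(9.5,6.5)  cross = 5.5·6.5 − 9.5·40 = -344.2500; (r_i+r_j)·cross = 15·-344.2500 = -5163.7500
edge 1: (9.5,6.5)→(20,7.5)  cross = 9.5·7.5 − 20·6.5 = -58.7500; (r_i+r_j)·cross = 29.5·-58.7500 = -1733.1250
edge 2: (20,7.5)→(18.5,15)  cross = 20·15 − 18.5·7.5 = 161.2500; (r_i+r_j)·cross = 38.5·161.2500 = 6208.1250
edge 3: (18.5,15)→(8.5,38)  cross = 18.5·38 − 8.5·15 = 575.5000; (r_i+r_j)·cross = 27·575.5000 = 15538.5000
edge 4: (8.5,38)→(5.5,40)  cross = 8.5·40 − 5.5·38 = 131.0000; (r_i+r_j)·cross = 14·131.0000 = 1834.0000
Σcross = 464.7500 → A = |Σcross|/2 = 232.3750 mm²
Σ(r_i+r_j)·cross = 16683.7500 → first moment M = |Σ|/6 = 2780.6250
R_c = M/A = 2780.6250/232.3750 = 11.9661 mm
θ = 198° = 3.455752 rad
V = θ·R_c·A = 3.455752·11.9661·232.3750 = 9609.150 mm³

Volume = 9609.150 mm³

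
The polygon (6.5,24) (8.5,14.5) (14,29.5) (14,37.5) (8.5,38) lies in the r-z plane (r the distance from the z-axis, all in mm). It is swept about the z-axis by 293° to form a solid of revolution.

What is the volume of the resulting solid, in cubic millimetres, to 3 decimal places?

Volume = 5725.129 mm³

Profile (r,z), 5 vertices: (6.5,24) (8.5,14.5) (14,29.5) (14,37.5) (8.5,38)
edge 0: (6.5,24)→(8.5,14.5)  cross = 6.5·14.5 − 8.5·24 = -109.7500; (r_i+r_j)·cross = 15·-109.7500 = -1646.2500
edge 1: (8.5,14.5)→(14,29.5)  cross = 8.5·29.5 − 14·14.5 = 47.7500; (r_i+r_j)·cross = 22.5·47.7500 = 1074.3750
edge 2: (14,29.5)→(14,37.5)  cross = 14·37.5 − 14·29.5 = 112.0000; (r_i+r_j)·cross = 28·112.0000 = 3136.0000
edge 3: (14,37.5)→(8.5,38)  cross = 14·38 − 8.5·37.5 = 213.2500; (r_i+r_j)·cross = 22.5·213.2500 = 4798.1250
edge 4: (8.5,38)→(6.5,24)  cross = 8.5·24 − 6.5·38 = -43.0000; (r_i+r_j)·cross = 15·-43.0000 = -645.0000
Σcross = 220.2500 → A = |Σcross|/2 = 110.1250 mm²
Σ(r_i+r_j)·cross = 6717.2500 → first moment M = |Σ|/6 = 1119.5417
R_c = M/A = 1119.5417/110.1250 = 10.1661 mm
θ = 293° = 5.113815 rad
V = θ·R_c·A = 5.113815·10.1661·110.1250 = 5725.129 mm³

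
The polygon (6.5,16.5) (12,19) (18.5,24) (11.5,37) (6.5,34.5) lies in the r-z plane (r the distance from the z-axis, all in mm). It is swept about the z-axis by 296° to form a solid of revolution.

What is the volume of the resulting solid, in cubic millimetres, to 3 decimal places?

Profile (r,z), 5 vertices: (6.5,16.5) (12,19) (18.5,24) (11.5,37) (6.5,34.5)
edge 0: (6.5,16.5)→(12,19)  cross = 6.5·19 − 12·16.5 = -74.5000; (r_i+r_j)·cross = 18.5·-74.5000 = -1378.2500
edge 1: (12,19)→(18.5,24)  cross = 12·24 − 18.5·19 = -63.5000; (r_i+r_j)·cross = 30.5·-63.5000 = -1936.7500
edge 2: (18.5,24)→(11.5,37)  cross = 18.5·37 − 11.5·24 = 408.5000; (r_i+r_j)·cross = 30·408.5000 = 12255.0000
edge 3: (11.5,37)→(6.5,34.5)  cross = 11.5·34.5 − 6.5·37 = 156.2500; (r_i+r_j)·cross = 18·156.2500 = 2812.5000
edge 4: (6.5,34.5)→(6.5,16.5)  cross = 6.5·16.5 − 6.5·34.5 = -117.0000; (r_i+r_j)·cross = 13·-117.0000 = -1521.0000
Σcross = 309.7500 → A = |Σcross|/2 = 154.8750 mm²
Σ(r_i+r_j)·cross = 10231.5000 → first moment M = |Σ|/6 = 1705.2500
R_c = M/A = 1705.2500/154.8750 = 11.0105 mm
θ = 296° = 5.166175 rad
V = θ·R_c·A = 5.166175·11.0105·154.8750 = 8809.619 mm³

Volume = 8809.619 mm³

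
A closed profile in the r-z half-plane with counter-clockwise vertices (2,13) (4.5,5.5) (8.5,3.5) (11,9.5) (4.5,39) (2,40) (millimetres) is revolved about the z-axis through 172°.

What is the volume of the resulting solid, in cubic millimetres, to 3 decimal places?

Volume = 3275.145 mm³

Profile (r,z), 6 vertices: (2,13) (4.5,5.5) (8.5,3.5) (11,9.5) (4.5,39) (2,40)
edge 0: (2,13)→(4.5,5.5)  cross = 2·5.5 − 4.5·13 = -47.5000; (r_i+r_j)·cross = 6.5·-47.5000 = -308.7500
edge 1: (4.5,5.5)→(8.5,3.5)  cross = 4.5·3.5 − 8.5·5.5 = -31.0000; (r_i+r_j)·cross = 13·-31.0000 = -403.0000
edge 2: (8.5,3.5)→(11,9.5)  cross = 8.5·9.5 − 11·3.5 = 42.2500; (r_i+r_j)·cross = 19.5·42.2500 = 823.8750
edge 3: (11,9.5)→(4.5,39)  cross = 11·39 − 4.5·9.5 = 386.2500; (r_i+r_j)·cross = 15.5·386.2500 = 5986.8750
edge 4: (4.5,39)→(2,40)  cross = 4.5·40 − 2·39 = 102.0000; (r_i+r_j)·cross = 6.5·102.0000 = 663.0000
edge 5: (2,40)→(2,13)  cross = 2·13 − 2·40 = -54.0000; (r_i+r_j)·cross = 4·-54.0000 = -216.0000
Σcross = 398.0000 → A = |Σcross|/2 = 199.0000 mm²
Σ(r_i+r_j)·cross = 6546.0000 → first moment M = |Σ|/6 = 1091.0000
R_c = M/A = 1091.0000/199.0000 = 5.4824 mm
θ = 172° = 3.001966 rad
V = θ·R_c·A = 3.001966·5.4824·199.0000 = 3275.145 mm³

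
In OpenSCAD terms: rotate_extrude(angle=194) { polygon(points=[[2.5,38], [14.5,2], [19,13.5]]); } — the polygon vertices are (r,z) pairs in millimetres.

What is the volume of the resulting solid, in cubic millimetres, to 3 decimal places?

Volume = 6094.690 mm³

Profile (r,z), 3 vertices: (2.5,38) (14.5,2) (19,13.5)
edge 0: (2.5,38)→(14.5,2)  cross = 2.5·2 − 14.5·38 = -546.0000; (r_i+r_j)·cross = 17·-546.0000 = -9282.0000
edge 1: (14.5,2)→(19,13.5)  cross = 14.5·13.5 − 19·2 = 157.7500; (r_i+r_j)·cross = 33.5·157.7500 = 5284.6250
edge 2: (19,13.5)→(2.5,38)  cross = 19·38 − 2.5·13.5 = 688.2500; (r_i+r_j)·cross = 21.5·688.2500 = 14797.3750
Σcross = 300.0000 → A = |Σcross|/2 = 150.0000 mm²
Σ(r_i+r_j)·cross = 10800.0000 → first moment M = |Σ|/6 = 1800.0000
R_c = M/A = 1800.0000/150.0000 = 12.0000 mm
θ = 194° = 3.385939 rad
V = θ·R_c·A = 3.385939·12.0000·150.0000 = 6094.690 mm³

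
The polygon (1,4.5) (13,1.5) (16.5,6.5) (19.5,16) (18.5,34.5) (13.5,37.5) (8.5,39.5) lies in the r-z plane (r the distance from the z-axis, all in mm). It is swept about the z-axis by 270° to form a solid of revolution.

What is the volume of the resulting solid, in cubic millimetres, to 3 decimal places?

Volume = 25309.652 mm³

Profile (r,z), 7 vertices: (1,4.5) (13,1.5) (16.5,6.5) (19.5,16) (18.5,34.5) (13.5,37.5) (8.5,39.5)
edge 0: (1,4.5)→(13,1.5)  cross = 1·1.5 − 13·4.5 = -57.0000; (r_i+r_j)·cross = 14·-57.0000 = -798.0000
edge 1: (13,1.5)→(16.5,6.5)  cross = 13·6.5 − 16.5·1.5 = 59.7500; (r_i+r_j)·cross = 29.5·59.7500 = 1762.6250
edge 2: (16.5,6.5)→(19.5,16)  cross = 16.5·16 − 19.5·6.5 = 137.2500; (r_i+r_j)·cross = 36·137.2500 = 4941.0000
edge 3: (19.5,16)→(18.5,34.5)  cross = 19.5·34.5 − 18.5·16 = 376.7500; (r_i+r_j)·cross = 38·376.7500 = 14316.5000
edge 4: (18.5,34.5)→(13.5,37.5)  cross = 18.5·37.5 − 13.5·34.5 = 228.0000; (r_i+r_j)·cross = 32·228.0000 = 7296.0000
edge 5: (13.5,37.5)→(8.5,39.5)  cross = 13.5·39.5 − 8.5·37.5 = 214.5000; (r_i+r_j)·cross = 22·214.5000 = 4719.0000
edge 6: (8.5,39.5)→(1,4.5)  cross = 8.5·4.5 − 1·39.5 = -1.2500; (r_i+r_j)·cross = 9.5·-1.2500 = -11.8750
Σcross = 958.0000 → A = |Σcross|/2 = 479.0000 mm²
Σ(r_i+r_j)·cross = 32225.2500 → first moment M = |Σ|/6 = 5370.8750
R_c = M/A = 5370.8750/479.0000 = 11.2127 mm
θ = 270° = 4.712389 rad
V = θ·R_c·A = 4.712389·11.2127·479.0000 = 25309.652 mm³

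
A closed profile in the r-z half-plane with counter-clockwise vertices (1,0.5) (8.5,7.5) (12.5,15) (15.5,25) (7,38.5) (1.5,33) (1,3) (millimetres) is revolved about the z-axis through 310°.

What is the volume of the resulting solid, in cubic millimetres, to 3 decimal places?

Profile (r,z), 7 vertices: (1,0.5) (8.5,7.5) (12.5,15) (15.5,25) (7,38.5) (1.5,33) (1,3)
edge 0: (1,0.5)→(8.5,7.5)  cross = 1·7.5 − 8.5·0.5 = 3.2500; (r_i+r_j)·cross = 9.5·3.2500 = 30.8750
edge 1: (8.5,7.5)→(12.5,15)  cross = 8.5·15 − 12.5·7.5 = 33.7500; (r_i+r_j)·cross = 21·33.7500 = 708.7500
edge 2: (12.5,15)→(15.5,25)  cross = 12.5·25 − 15.5·15 = 80.0000; (r_i+r_j)·cross = 28·80.0000 = 2240.0000
edge 3: (15.5,25)→(7,38.5)  cross = 15.5·38.5 − 7·25 = 421.7500; (r_i+r_j)·cross = 22.5·421.7500 = 9489.3750
edge 4: (7,38.5)→(1.5,33)  cross = 7·33 − 1.5·38.5 = 173.2500; (r_i+r_j)·cross = 8.5·173.2500 = 1472.6250
edge 5: (1.5,33)→(1,3)  cross = 1.5·3 − 1·33 = -28.5000; (r_i+r_j)·cross = 2.5·-28.5000 = -71.2500
edge 6: (1,3)→(1,0.5)  cross = 1·0.5 − 1·3 = -2.5000; (r_i+r_j)·cross = 2·-2.5000 = -5.0000
Σcross = 681.0000 → A = |Σcross|/2 = 340.5000 mm²
Σ(r_i+r_j)·cross = 13865.3750 → first moment M = |Σ|/6 = 2310.8958
R_c = M/A = 2310.8958/340.5000 = 6.7868 mm
θ = 310° = 5.410521 rad
V = θ·R_c·A = 5.410521·6.7868·340.5000 = 12503.150 mm³

Volume = 12503.150 mm³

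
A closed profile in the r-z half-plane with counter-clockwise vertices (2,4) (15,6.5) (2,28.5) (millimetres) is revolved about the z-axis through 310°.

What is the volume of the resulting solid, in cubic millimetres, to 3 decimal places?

Profile (r,z), 3 vertices: (2,4) (15,6.5) (2,28.5)
edge 0: (2,4)→(15,6.5)  cross = 2·6.5 − 15·4 = -47.0000; (r_i+r_j)·cross = 17·-47.0000 = -799.0000
edge 1: (15,6.5)→(2,28.5)  cross = 15·28.5 − 2·6.5 = 414.5000; (r_i+r_j)·cross = 17·414.5000 = 7046.5000
edge 2: (2,28.5)→(2,4)  cross = 2·4 − 2·28.5 = -49.0000; (r_i+r_j)·cross = 4·-49.0000 = -196.0000
Σcross = 318.5000 → A = |Σcross|/2 = 159.2500 mm²
Σ(r_i+r_j)·cross = 6051.5000 → first moment M = |Σ|/6 = 1008.5833
R_c = M/A = 1008.5833/159.2500 = 6.3333 mm
θ = 310° = 5.410521 rad
V = θ·R_c·A = 5.410521·6.3333·159.2500 = 5456.961 mm³

Volume = 5456.961 mm³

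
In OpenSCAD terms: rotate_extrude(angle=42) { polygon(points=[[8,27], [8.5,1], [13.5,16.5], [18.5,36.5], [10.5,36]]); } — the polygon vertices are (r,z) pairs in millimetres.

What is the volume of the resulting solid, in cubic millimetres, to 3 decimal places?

Profile (r,z), 5 vertices: (8,27) (8.5,1) (13.5,16.5) (18.5,36.5) (10.5,36)
edge 0: (8,27)→(8.5,1)  cross = 8·1 − 8.5·27 = -221.5000; (r_i+r_j)·cross = 16.5·-221.5000 = -3654.7500
edge 1: (8.5,1)→(13.5,16.5)  cross = 8.5·16.5 − 13.5·1 = 126.7500; (r_i+r_j)·cross = 22·126.7500 = 2788.5000
edge 2: (13.5,16.5)→(18.5,36.5)  cross = 13.5·36.5 − 18.5·16.5 = 187.5000; (r_i+r_j)·cross = 32·187.5000 = 6000.0000
edge 3: (18.5,36.5)→(10.5,36)  cross = 18.5·36 − 10.5·36.5 = 282.7500; (r_i+r_j)·cross = 29·282.7500 = 8199.7500
edge 4: (10.5,36)→(8,27)  cross = 10.5·27 − 8·36 = -4.5000; (r_i+r_j)·cross = 18.5·-4.5000 = -83.2500
Σcross = 371.0000 → A = |Σcross|/2 = 185.5000 mm²
Σ(r_i+r_j)·cross = 13250.2500 → first moment M = |Σ|/6 = 2208.3750
R_c = M/A = 2208.3750/185.5000 = 11.9050 mm
θ = 42° = 0.733038 rad
V = θ·R_c·A = 0.733038·11.9050·185.5000 = 1618.823 mm³

Volume = 1618.823 mm³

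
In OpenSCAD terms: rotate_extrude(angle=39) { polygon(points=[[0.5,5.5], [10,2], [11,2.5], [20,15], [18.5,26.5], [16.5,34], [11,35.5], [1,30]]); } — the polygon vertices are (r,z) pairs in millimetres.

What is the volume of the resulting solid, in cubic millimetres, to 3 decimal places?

Volume = 3271.383 mm³

Profile (r,z), 8 vertices: (0.5,5.5) (10,2) (11,2.5) (20,15) (18.5,26.5) (16.5,34) (11,35.5) (1,30)
edge 0: (0.5,5.5)→(10,2)  cross = 0.5·2 − 10·5.5 = -54.0000; (r_i+r_j)·cross = 10.5·-54.0000 = -567.0000
edge 1: (10,2)→(11,2.5)  cross = 10·2.5 − 11·2 = 3.0000; (r_i+r_j)·cross = 21·3.0000 = 63.0000
edge 2: (11,2.5)→(20,15)  cross = 11·15 − 20·2.5 = 115.0000; (r_i+r_j)·cross = 31·115.0000 = 3565.0000
edge 3: (20,15)→(18.5,26.5)  cross = 20·26.5 − 18.5·15 = 252.5000; (r_i+r_j)·cross = 38.5·252.5000 = 9721.2500
edge 4: (18.5,26.5)→(16.5,34)  cross = 18.5·34 − 16.5·26.5 = 191.7500; (r_i+r_j)·cross = 35·191.7500 = 6711.2500
edge 5: (16.5,34)→(11,35.5)  cross = 16.5·35.5 − 11·34 = 211.7500; (r_i+r_j)·cross = 27.5·211.7500 = 5823.1250
edge 6: (11,35.5)→(1,30)  cross = 11·30 − 1·35.5 = 294.5000; (r_i+r_j)·cross = 12·294.5000 = 3534.0000
edge 7: (1,30)→(0.5,5.5)  cross = 1·5.5 − 0.5·30 = -9.5000; (r_i+r_j)·cross = 1.5·-9.5000 = -14.2500
Σcross = 1005.0000 → A = |Σcross|/2 = 502.5000 mm²
Σ(r_i+r_j)·cross = 28836.3750 → first moment M = |Σ|/6 = 4806.0625
R_c = M/A = 4806.0625/502.5000 = 9.5643 mm
θ = 39° = 0.680678 rad
V = θ·R_c·A = 0.680678·9.5643·502.5000 = 3271.383 mm³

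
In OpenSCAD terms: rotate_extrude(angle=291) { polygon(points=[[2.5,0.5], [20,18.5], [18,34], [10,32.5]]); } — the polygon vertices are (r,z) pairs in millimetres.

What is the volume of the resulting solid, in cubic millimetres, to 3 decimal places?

Profile (r,z), 4 vertices: (2.5,0.5) (20,18.5) (18,34) (10,32.5)
edge 0: (2.5,0.5)→(20,18.5)  cross = 2.5·18.5 − 20·0.5 = 36.2500; (r_i+r_j)·cross = 22.5·36.2500 = 815.6250
edge 1: (20,18.5)→(18,34)  cross = 20·34 − 18·18.5 = 347.0000; (r_i+r_j)·cross = 38·347.0000 = 13186.0000
edge 2: (18,34)→(10,32.5)  cross = 18·32.5 − 10·34 = 245.0000; (r_i+r_j)·cross = 28·245.0000 = 6860.0000
edge 3: (10,32.5)→(2.5,0.5)  cross = 10·0.5 − 2.5·32.5 = -76.2500; (r_i+r_j)·cross = 12.5·-76.2500 = -953.1250
Σcross = 552.0000 → A = |Σcross|/2 = 276.0000 mm²
Σ(r_i+r_j)·cross = 19908.5000 → first moment M = |Σ|/6 = 3318.0833
R_c = M/A = 3318.0833/276.0000 = 12.0220 mm
θ = 291° = 5.078908 rad
V = θ·R_c·A = 5.078908·12.0220·276.0000 = 16852.240 mm³

Volume = 16852.240 mm³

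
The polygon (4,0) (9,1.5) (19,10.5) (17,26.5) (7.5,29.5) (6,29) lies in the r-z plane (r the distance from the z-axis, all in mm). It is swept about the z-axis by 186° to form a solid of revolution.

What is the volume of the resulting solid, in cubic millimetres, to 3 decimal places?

Volume = 11053.761 mm³

Profile (r,z), 6 vertices: (4,0) (9,1.5) (19,10.5) (17,26.5) (7.5,29.5) (6,29)
edge 0: (4,0)→(9,1.5)  cross = 4·1.5 − 9·0 = 6.0000; (r_i+r_j)·cross = 13·6.0000 = 78.0000
edge 1: (9,1.5)→(19,10.5)  cross = 9·10.5 − 19·1.5 = 66.0000; (r_i+r_j)·cross = 28·66.0000 = 1848.0000
edge 2: (19,10.5)→(17,26.5)  cross = 19·26.5 − 17·10.5 = 325.0000; (r_i+r_j)·cross = 36·325.0000 = 11700.0000
edge 3: (17,26.5)→(7.5,29.5)  cross = 17·29.5 − 7.5·26.5 = 302.7500; (r_i+r_j)·cross = 24.5·302.7500 = 7417.3750
edge 4: (7.5,29.5)→(6,29)  cross = 7.5·29 − 6·29.5 = 40.5000; (r_i+r_j)·cross = 13.5·40.5000 = 546.7500
edge 5: (6,29)→(4,0)  cross = 6·0 − 4·29 = -116.0000; (r_i+r_j)·cross = 10·-116.0000 = -1160.0000
Σcross = 624.2500 → A = |Σcross|/2 = 312.1250 mm²
Σ(r_i+r_j)·cross = 20430.1250 → first moment M = |Σ|/6 = 3405.0208
R_c = M/A = 3405.0208/312.1250 = 10.9092 mm
θ = 186° = 3.246312 rad
V = θ·R_c·A = 3.246312·10.9092·312.1250 = 11053.761 mm³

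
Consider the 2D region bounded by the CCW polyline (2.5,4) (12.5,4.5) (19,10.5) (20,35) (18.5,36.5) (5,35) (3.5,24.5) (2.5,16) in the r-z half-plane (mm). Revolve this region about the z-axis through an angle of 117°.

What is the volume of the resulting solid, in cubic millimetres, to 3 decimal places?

Profile (r,z), 8 vertices: (2.5,4) (12.5,4.5) (19,10.5) (20,35) (18.5,36.5) (5,35) (3.5,24.5) (2.5,16)
edge 0: (2.5,4)→(12.5,4.5)  cross = 2.5·4.5 − 12.5·4 = -38.7500; (r_i+r_j)·cross = 15·-38.7500 = -581.2500
edge 1: (12.5,4.5)→(19,10.5)  cross = 12.5·10.5 − 19·4.5 = 45.7500; (r_i+r_j)·cross = 31.5·45.7500 = 1441.1250
edge 2: (19,10.5)→(20,35)  cross = 19·35 − 20·10.5 = 455.0000; (r_i+r_j)·cross = 39·455.0000 = 17745.0000
edge 3: (20,35)→(18.5,36.5)  cross = 20·36.5 − 18.5·35 = 82.5000; (r_i+r_j)·cross = 38.5·82.5000 = 3176.2500
edge 4: (18.5,36.5)→(5,35)  cross = 18.5·35 − 5·36.5 = 465.0000; (r_i+r_j)·cross = 23.5·465.0000 = 10927.5000
edge 5: (5,35)→(3.5,24.5)  cross = 5·24.5 − 3.5·35 = 0.0000; (r_i+r_j)·cross = 8.5·0.0000 = 0.0000
edge 6: (3.5,24.5)→(2.5,16)  cross = 3.5·16 − 2.5·24.5 = -5.2500; (r_i+r_j)·cross = 6·-5.2500 = -31.5000
edge 7: (2.5,16)→(2.5,4)  cross = 2.5·4 − 2.5·16 = -30.0000; (r_i+r_j)·cross = 5·-30.0000 = -150.0000
Σcross = 974.2500 → A = |Σcross|/2 = 487.1250 mm²
Σ(r_i+r_j)·cross = 32527.1250 → first moment M = |Σ|/6 = 5421.1875
R_c = M/A = 5421.1875/487.1250 = 11.1289 mm
θ = 117° = 2.042035 rad
V = θ·R_c·A = 2.042035·11.1289·487.1250 = 11070.256 mm³

Volume = 11070.256 mm³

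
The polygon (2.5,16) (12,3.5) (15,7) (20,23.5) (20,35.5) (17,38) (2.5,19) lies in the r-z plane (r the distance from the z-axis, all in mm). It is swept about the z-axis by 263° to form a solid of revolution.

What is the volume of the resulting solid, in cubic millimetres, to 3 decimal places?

Profile (r,z), 7 vertices: (2.5,16) (12,3.5) (15,7) (20,23.5) (20,35.5) (17,38) (2.5,19)
edge 0: (2.5,16)→(12,3.5)  cross = 2.5·3.5 − 12·16 = -183.2500; (r_i+r_j)·cross = 14.5·-183.2500 = -2657.1250
edge 1: (12,3.5)→(15,7)  cross = 12·7 − 15·3.5 = 31.5000; (r_i+r_j)·cross = 27·31.5000 = 850.5000
edge 2: (15,7)→(20,23.5)  cross = 15·23.5 − 20·7 = 212.5000; (r_i+r_j)·cross = 35·212.5000 = 7437.5000
edge 3: (20,23.5)→(20,35.5)  cross = 20·35.5 − 20·23.5 = 240.0000; (r_i+r_j)·cross = 40·240.0000 = 9600.0000
edge 4: (20,35.5)→(17,38)  cross = 20·38 − 17·35.5 = 156.5000; (r_i+r_j)·cross = 37·156.5000 = 5790.5000
edge 5: (17,38)→(2.5,19)  cross = 17·19 − 2.5·38 = 228.0000; (r_i+r_j)·cross = 19.5·228.0000 = 4446.0000
edge 6: (2.5,19)→(2.5,16)  cross = 2.5·16 − 2.5·19 = -7.5000; (r_i+r_j)·cross = 5·-7.5000 = -37.5000
Σcross = 677.7500 → A = |Σcross|/2 = 338.8750 mm²
Σ(r_i+r_j)·cross = 25429.8750 → first moment M = |Σ|/6 = 4238.3125
R_c = M/A = 4238.3125/338.8750 = 12.5070 mm
θ = 263° = 4.590216 rad
V = θ·R_c·A = 4.590216·12.5070·338.8750 = 19454.770 mm³

Volume = 19454.770 mm³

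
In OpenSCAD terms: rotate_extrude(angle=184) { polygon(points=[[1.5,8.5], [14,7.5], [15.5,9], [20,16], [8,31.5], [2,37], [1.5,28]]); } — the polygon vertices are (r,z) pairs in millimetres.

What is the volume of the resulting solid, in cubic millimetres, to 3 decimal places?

Volume = 9276.413 mm³

Profile (r,z), 7 vertices: (1.5,8.5) (14,7.5) (15.5,9) (20,16) (8,31.5) (2,37) (1.5,28)
edge 0: (1.5,8.5)→(14,7.5)  cross = 1.5·7.5 − 14·8.5 = -107.7500; (r_i+r_j)·cross = 15.5·-107.7500 = -1670.1250
edge 1: (14,7.5)→(15.5,9)  cross = 14·9 − 15.5·7.5 = 9.7500; (r_i+r_j)·cross = 29.5·9.7500 = 287.6250
edge 2: (15.5,9)→(20,16)  cross = 15.5·16 − 20·9 = 68.0000; (r_i+r_j)·cross = 35.5·68.0000 = 2414.0000
edge 3: (20,16)→(8,31.5)  cross = 20·31.5 − 8·16 = 502.0000; (r_i+r_j)·cross = 28·502.0000 = 14056.0000
edge 4: (8,31.5)→(2,37)  cross = 8·37 − 2·31.5 = 233.0000; (r_i+r_j)·cross = 10·233.0000 = 2330.0000
edge 5: (2,37)→(1.5,28)  cross = 2·28 − 1.5·37 = 0.5000; (r_i+r_j)·cross = 3.5·0.5000 = 1.7500
edge 6: (1.5,28)→(1.5,8.5)  cross = 1.5·8.5 − 1.5·28 = -29.2500; (r_i+r_j)·cross = 3·-29.2500 = -87.7500
Σcross = 676.2500 → A = |Σcross|/2 = 338.1250 mm²
Σ(r_i+r_j)·cross = 17331.5000 → first moment M = |Σ|/6 = 2888.5833
R_c = M/A = 2888.5833/338.1250 = 8.5429 mm
θ = 184° = 3.211406 rad
V = θ·R_c·A = 3.211406·8.5429·338.1250 = 9276.413 mm³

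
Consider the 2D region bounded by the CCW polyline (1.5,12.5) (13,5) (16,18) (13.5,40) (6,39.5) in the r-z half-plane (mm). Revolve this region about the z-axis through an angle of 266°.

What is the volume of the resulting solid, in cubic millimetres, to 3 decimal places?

Volume = 15294.579 mm³

Profile (r,z), 5 vertices: (1.5,12.5) (13,5) (16,18) (13.5,40) (6,39.5)
edge 0: (1.5,12.5)→(13,5)  cross = 1.5·5 − 13·12.5 = -155.0000; (r_i+r_j)·cross = 14.5·-155.0000 = -2247.5000
edge 1: (13,5)→(16,18)  cross = 13·18 − 16·5 = 154.0000; (r_i+r_j)·cross = 29·154.0000 = 4466.0000
edge 2: (16,18)→(13.5,40)  cross = 16·40 − 13.5·18 = 397.0000; (r_i+r_j)·cross = 29.5·397.0000 = 11711.5000
edge 3: (13.5,40)→(6,39.5)  cross = 13.5·39.5 − 6·40 = 293.2500; (r_i+r_j)·cross = 19.5·293.2500 = 5718.3750
edge 4: (6,39.5)→(1.5,12.5)  cross = 6·12.5 − 1.5·39.5 = 15.7500; (r_i+r_j)·cross = 7.5·15.7500 = 118.1250
Σcross = 705.0000 → A = |Σcross|/2 = 352.5000 mm²
Σ(r_i+r_j)·cross = 19766.5000 → first moment M = |Σ|/6 = 3294.4167
R_c = M/A = 3294.4167/352.5000 = 9.3459 mm
θ = 266° = 4.642576 rad
V = θ·R_c·A = 4.642576·9.3459·352.5000 = 15294.579 mm³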